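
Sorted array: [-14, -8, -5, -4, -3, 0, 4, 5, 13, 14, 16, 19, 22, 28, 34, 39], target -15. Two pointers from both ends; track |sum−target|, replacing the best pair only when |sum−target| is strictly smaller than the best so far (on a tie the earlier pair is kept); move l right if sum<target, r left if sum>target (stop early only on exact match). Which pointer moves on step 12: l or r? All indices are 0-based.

[0,15] -14+39=25 d=40 * → r--
[0,14] -14+34=20 d=35 * → r--
[0,13] -14+28=14 d=29 * → r--
[0,12] -14+22=8 d=23 * → r--
[0,11] -14+19=5 d=20 * → r--
[0,10] -14+16=2 d=17 * → r--
[0,9] -14+14=0 d=15 * → r--
[0,8] -14+13=-1 d=14 * → r--
[0,7] -14+5=-9 d=6 * → r--
[0,6] -14+4=-10 d=5 * → r--
[0,5] -14+0=-14 d=1 * → r--
[0,4] -14+-3=-17 d=2 → l++

l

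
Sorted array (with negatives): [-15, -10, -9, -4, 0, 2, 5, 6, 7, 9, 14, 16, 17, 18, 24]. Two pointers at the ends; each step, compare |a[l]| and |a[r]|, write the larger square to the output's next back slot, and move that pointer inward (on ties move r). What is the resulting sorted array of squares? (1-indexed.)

l=1 r=15: |-15|<=|24| out[15]=576, r--
l=1 r=14: |-15|<=|18| out[14]=324, r--
l=1 r=13: |-15|<=|17| out[13]=289, r--
l=1 r=12: |-15|<=|16| out[12]=256, r--
l=1 r=11: |-15|>|14| out[11]=225, l++
l=2 r=11: |-10|<=|14| out[10]=196, r--
l=2 r=10: |-10|>|9| out[9]=100, l++
l=3 r=10: |-9|<=|9| out[8]=81, r--
l=3 r=9: |-9|>|7| out[7]=81, l++
l=4 r=9: |-4|<=|7| out[6]=49, r--
l=4 r=8: |-4|<=|6| out[5]=36, r--
l=4 r=7: |-4|<=|5| out[4]=25, r--
l=4 r=6: |-4|>|2| out[3]=16, l++
l=5 r=6: |0|<=|2| out[2]=4, r--
l=5 r=5: |0|<=|0| out[1]=0, r--

[0, 4, 16, 25, 36, 49, 81, 81, 100, 196, 225, 256, 289, 324, 576]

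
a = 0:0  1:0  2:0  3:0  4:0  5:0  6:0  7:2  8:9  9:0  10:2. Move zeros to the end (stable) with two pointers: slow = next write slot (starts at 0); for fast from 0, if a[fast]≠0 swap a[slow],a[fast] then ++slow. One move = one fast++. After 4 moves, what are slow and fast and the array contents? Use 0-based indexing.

slow=0 fast=0: a[fast]=0, fast++
slow=0 fast=1: a[fast]=0, fast++
slow=0 fast=2: a[fast]=0, fast++
slow=0 fast=3: a[fast]=0, fast++

slow=0, fast=4, a=[0, 0, 0, 0, 0, 0, 0, 2, 9, 0, 2]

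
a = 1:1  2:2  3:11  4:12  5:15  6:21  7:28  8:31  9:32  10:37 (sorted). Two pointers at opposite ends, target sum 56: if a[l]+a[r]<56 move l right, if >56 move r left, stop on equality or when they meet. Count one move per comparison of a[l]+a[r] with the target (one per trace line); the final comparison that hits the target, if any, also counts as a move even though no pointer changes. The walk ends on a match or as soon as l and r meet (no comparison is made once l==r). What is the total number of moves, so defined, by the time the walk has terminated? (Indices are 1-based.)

9 moves

[1,10] 1+37=38 <56 → l++
[2,10] 2+37=39 <56 → l++
[3,10] 11+37=48 <56 → l++
[4,10] 12+37=49 <56 → l++
[5,10] 15+37=52 <56 → l++
[6,10] 21+37=58 >56 → r--
[6,9] 21+32=53 <56 → l++
[7,9] 28+32=60 >56 → r--
[7,8] 28+31=59 >56 → r--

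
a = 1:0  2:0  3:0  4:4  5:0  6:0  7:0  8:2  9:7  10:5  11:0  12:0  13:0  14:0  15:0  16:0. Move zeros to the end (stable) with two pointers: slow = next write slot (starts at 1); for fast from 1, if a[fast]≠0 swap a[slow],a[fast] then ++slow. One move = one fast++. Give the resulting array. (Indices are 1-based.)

slow=1 fast=1: a[fast]=0, fast++
slow=1 fast=2: a[fast]=0, fast++
slow=1 fast=3: a[fast]=0, fast++
slow=1 fast=4: a[fast]=4≠0 swap→a[1]=4, slow++,fast++
slow=2 fast=5: a[fast]=0, fast++
slow=2 fast=6: a[fast]=0, fast++
slow=2 fast=7: a[fast]=0, fast++
slow=2 fast=8: a[fast]=2≠0 swap→a[2]=2, slow++,fast++
slow=3 fast=9: a[fast]=7≠0 swap→a[3]=7, slow++,fast++
slow=4 fast=10: a[fast]=5≠0 swap→a[4]=5, slow++,fast++
slow=5 fast=11: a[fast]=0, fast++
slow=5 fast=12: a[fast]=0, fast++
slow=5 fast=13: a[fast]=0, fast++
slow=5 fast=14: a[fast]=0, fast++
slow=5 fast=15: a[fast]=0, fast++
slow=5 fast=16: a[fast]=0, fast++

[4, 2, 7, 5, 0, 0, 0, 0, 0, 0, 0, 0, 0, 0, 0, 0]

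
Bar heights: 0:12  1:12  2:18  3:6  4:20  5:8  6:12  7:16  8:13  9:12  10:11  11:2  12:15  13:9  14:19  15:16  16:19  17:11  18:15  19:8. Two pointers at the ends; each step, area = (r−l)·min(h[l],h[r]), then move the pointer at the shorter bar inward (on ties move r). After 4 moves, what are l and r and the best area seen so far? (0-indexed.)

l=2, r=17, best area=240

[0,19] min(12,8)*19=152 best=152 * → r--
[0,18] min(12,15)*18=216 best=216 * → l++
[1,18] min(12,15)*17=204 best=216 → l++
[2,18] min(18,15)*16=240 best=240 * → r--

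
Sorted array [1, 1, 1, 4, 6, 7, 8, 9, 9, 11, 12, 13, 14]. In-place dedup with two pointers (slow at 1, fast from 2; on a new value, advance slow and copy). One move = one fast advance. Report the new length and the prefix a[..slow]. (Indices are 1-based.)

length 10; prefix = [1, 4, 6, 7, 8, 9, 11, 12, 13, 14]

slow=1 fast=2: a[fast]=1=a[slow] dup, fast++
slow=1 fast=3: a[fast]=1=a[slow] dup, fast++
slow=1 fast=4: a[fast]=4≠a[slow]=1 write a[2]=4, slow++,fast++
slow=2 fast=5: a[fast]=6≠a[slow]=4 write a[3]=6, slow++,fast++
slow=3 fast=6: a[fast]=7≠a[slow]=6 write a[4]=7, slow++,fast++
slow=4 fast=7: a[fast]=8≠a[slow]=7 write a[5]=8, slow++,fast++
slow=5 fast=8: a[fast]=9≠a[slow]=8 write a[6]=9, slow++,fast++
slow=6 fast=9: a[fast]=9=a[slow] dup, fast++
slow=6 fast=10: a[fast]=11≠a[slow]=9 write a[7]=11, slow++,fast++
slow=7 fast=11: a[fast]=12≠a[slow]=11 write a[8]=12, slow++,fast++
slow=8 fast=12: a[fast]=13≠a[slow]=12 write a[9]=13, slow++,fast++
slow=9 fast=13: a[fast]=14≠a[slow]=13 write a[10]=14, slow++,fast++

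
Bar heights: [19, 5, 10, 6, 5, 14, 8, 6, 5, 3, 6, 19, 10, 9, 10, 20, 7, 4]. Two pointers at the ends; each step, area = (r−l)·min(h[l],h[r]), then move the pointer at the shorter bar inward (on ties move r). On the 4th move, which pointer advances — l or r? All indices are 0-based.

l=0 r=17: min(19,4)*17=68 best=68 *, r--
l=0 r=16: min(19,7)*16=112 best=112 *, r--
l=0 r=15: min(19,20)*15=285 best=285 *, l++
l=1 r=15: min(5,20)*14=70 best=285, l++

l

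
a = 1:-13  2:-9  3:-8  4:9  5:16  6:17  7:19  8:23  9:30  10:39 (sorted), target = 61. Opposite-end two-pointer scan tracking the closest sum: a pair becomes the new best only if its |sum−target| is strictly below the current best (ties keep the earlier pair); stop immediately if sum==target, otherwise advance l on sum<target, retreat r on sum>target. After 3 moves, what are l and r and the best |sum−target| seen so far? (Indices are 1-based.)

l=1 r=10: -13+39=26 d=35 *, l++
l=2 r=10: -9+39=30 d=31 *, l++
l=3 r=10: -8+39=31 d=30 *, l++

l=4, r=10, best |Δ|=30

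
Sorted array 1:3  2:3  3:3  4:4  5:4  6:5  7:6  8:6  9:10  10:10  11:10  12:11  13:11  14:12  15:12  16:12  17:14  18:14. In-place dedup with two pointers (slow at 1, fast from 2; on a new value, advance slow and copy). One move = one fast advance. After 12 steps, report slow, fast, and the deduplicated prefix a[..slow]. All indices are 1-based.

slow=1 fast=2: a[fast]=3=a[slow] dup, fast++
slow=1 fast=3: a[fast]=3=a[slow] dup, fast++
slow=1 fast=4: a[fast]=4≠a[slow]=3 write a[2]=4, slow++,fast++
slow=2 fast=5: a[fast]=4=a[slow] dup, fast++
slow=2 fast=6: a[fast]=5≠a[slow]=4 write a[3]=5, slow++,fast++
slow=3 fast=7: a[fast]=6≠a[slow]=5 write a[4]=6, slow++,fast++
slow=4 fast=8: a[fast]=6=a[slow] dup, fast++
slow=4 fast=9: a[fast]=10≠a[slow]=6 write a[5]=10, slow++,fast++
slow=5 fast=10: a[fast]=10=a[slow] dup, fast++
slow=5 fast=11: a[fast]=10=a[slow] dup, fast++
slow=5 fast=12: a[fast]=11≠a[slow]=10 write a[6]=11, slow++,fast++
slow=6 fast=13: a[fast]=11=a[slow] dup, fast++

slow=6, fast=14, prefix=[3, 4, 5, 6, 10, 11]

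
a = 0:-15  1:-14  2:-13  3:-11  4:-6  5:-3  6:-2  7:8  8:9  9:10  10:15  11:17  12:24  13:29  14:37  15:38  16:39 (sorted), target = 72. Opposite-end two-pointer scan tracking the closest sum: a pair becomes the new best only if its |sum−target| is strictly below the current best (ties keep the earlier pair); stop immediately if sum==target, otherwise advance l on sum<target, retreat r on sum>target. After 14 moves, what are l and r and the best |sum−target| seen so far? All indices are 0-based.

l=14, r=16, best |Δ|=4

[0,16] -15+39=24 d=48 * → l++
[1,16] -14+39=25 d=47 * → l++
[2,16] -13+39=26 d=46 * → l++
[3,16] -11+39=28 d=44 * → l++
[4,16] -6+39=33 d=39 * → l++
[5,16] -3+39=36 d=36 * → l++
[6,16] -2+39=37 d=35 * → l++
[7,16] 8+39=47 d=25 * → l++
[8,16] 9+39=48 d=24 * → l++
[9,16] 10+39=49 d=23 * → l++
[10,16] 15+39=54 d=18 * → l++
[11,16] 17+39=56 d=16 * → l++
[12,16] 24+39=63 d=9 * → l++
[13,16] 29+39=68 d=4 * → l++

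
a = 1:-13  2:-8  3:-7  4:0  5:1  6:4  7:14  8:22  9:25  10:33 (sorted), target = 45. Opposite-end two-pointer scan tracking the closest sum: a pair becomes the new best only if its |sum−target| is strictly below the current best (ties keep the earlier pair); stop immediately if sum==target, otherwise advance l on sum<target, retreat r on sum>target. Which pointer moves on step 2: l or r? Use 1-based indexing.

[1,10] -13+33=20 d=25 * → l++
[2,10] -8+33=25 d=20 * → l++

l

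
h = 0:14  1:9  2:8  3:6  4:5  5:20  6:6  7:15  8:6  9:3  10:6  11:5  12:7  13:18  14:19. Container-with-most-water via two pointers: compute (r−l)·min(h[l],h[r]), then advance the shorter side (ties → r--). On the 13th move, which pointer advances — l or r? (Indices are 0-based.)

r

[0,14] min(14,19)*14=196 best=196 * → l++
[1,14] min(9,19)*13=117 best=196 → l++
[2,14] min(8,19)*12=96 best=196 → l++
[3,14] min(6,19)*11=66 best=196 → l++
[4,14] min(5,19)*10=50 best=196 → l++
[5,14] min(20,19)*9=171 best=196 → r--
[5,13] min(20,18)*8=144 best=196 → r--
[5,12] min(20,7)*7=49 best=196 → r--
[5,11] min(20,5)*6=30 best=196 → r--
[5,10] min(20,6)*5=30 best=196 → r--
[5,9] min(20,3)*4=12 best=196 → r--
[5,8] min(20,6)*3=18 best=196 → r--
[5,7] min(20,15)*2=30 best=196 → r--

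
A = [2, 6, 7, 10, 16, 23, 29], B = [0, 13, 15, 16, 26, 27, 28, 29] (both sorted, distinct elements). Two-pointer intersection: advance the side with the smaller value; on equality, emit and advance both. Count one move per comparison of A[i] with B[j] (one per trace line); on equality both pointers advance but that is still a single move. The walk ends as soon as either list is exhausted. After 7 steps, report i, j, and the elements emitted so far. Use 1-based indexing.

[i=1,j=1] 2>0 → j++
[i=1,j=2] 2<13 → i++
[i=2,j=2] 6<13 → i++
[i=3,j=2] 7<13 → i++
[i=4,j=2] 10<13 → i++
[i=5,j=2] 16>13 → j++
[i=5,j=3] 16>15 → j++

i=5, j=4, emitted=[]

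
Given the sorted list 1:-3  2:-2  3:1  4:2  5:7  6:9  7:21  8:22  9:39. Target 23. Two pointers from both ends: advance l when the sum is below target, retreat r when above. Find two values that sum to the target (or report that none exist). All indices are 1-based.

[1,9] -3+39=36 >23 → r--
[1,8] -3+22=19 <23 → l++
[2,8] -2+22=20 <23 → l++
[3,8] 1+22=23 → found

(1, 22)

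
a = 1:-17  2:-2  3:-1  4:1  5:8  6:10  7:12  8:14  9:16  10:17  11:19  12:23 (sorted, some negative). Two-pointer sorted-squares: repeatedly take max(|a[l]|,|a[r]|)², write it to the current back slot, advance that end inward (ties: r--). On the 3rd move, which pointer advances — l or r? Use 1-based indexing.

r

[1,12] |-17|<=|23| out[12]=529 → r--
[1,11] |-17|<=|19| out[11]=361 → r--
[1,10] |-17|<=|17| out[10]=289 → r--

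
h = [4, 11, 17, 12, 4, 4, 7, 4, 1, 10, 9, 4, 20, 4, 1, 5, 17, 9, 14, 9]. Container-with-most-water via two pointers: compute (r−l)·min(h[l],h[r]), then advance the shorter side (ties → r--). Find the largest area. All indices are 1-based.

[1,20] min(4,9)*19=76 best=76 * → l++
[2,20] min(11,9)*18=162 best=162 * → r--
[2,19] min(11,14)*17=187 best=187 * → l++
[3,19] min(17,14)*16=224 best=224 * → r--
[3,18] min(17,9)*15=135 best=224 → r--
[3,17] min(17,17)*14=238 best=238 * → r--
[3,16] min(17,5)*13=65 best=238 → r--
[3,15] min(17,1)*12=12 best=238 → r--
[3,14] min(17,4)*11=44 best=238 → r--
[3,13] min(17,20)*10=170 best=238 → l++
[4,13] min(12,20)*9=108 best=238 → l++
[5,13] min(4,20)*8=32 best=238 → l++
[6,13] min(4,20)*7=28 best=238 → l++
[7,13] min(7,20)*6=42 best=238 → l++
[8,13] min(4,20)*5=20 best=238 → l++
[9,13] min(1,20)*4=4 best=238 → l++
[10,13] min(10,20)*3=30 best=238 → l++
[11,13] min(9,20)*2=18 best=238 → l++
[12,13] min(4,20)*1=4 best=238 → l++

max area = 238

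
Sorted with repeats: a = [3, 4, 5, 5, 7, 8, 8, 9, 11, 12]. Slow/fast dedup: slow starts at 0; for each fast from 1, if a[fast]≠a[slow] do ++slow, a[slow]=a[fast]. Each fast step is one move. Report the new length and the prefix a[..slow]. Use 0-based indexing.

length 8; prefix = [3, 4, 5, 7, 8, 9, 11, 12]

slow=0 fast=1: a[fast]=4≠a[slow]=3 write a[1]=4, slow++,fast++
slow=1 fast=2: a[fast]=5≠a[slow]=4 write a[2]=5, slow++,fast++
slow=2 fast=3: a[fast]=5=a[slow] dup, fast++
slow=2 fast=4: a[fast]=7≠a[slow]=5 write a[3]=7, slow++,fast++
slow=3 fast=5: a[fast]=8≠a[slow]=7 write a[4]=8, slow++,fast++
slow=4 fast=6: a[fast]=8=a[slow] dup, fast++
slow=4 fast=7: a[fast]=9≠a[slow]=8 write a[5]=9, slow++,fast++
slow=5 fast=8: a[fast]=11≠a[slow]=9 write a[6]=11, slow++,fast++
slow=6 fast=9: a[fast]=12≠a[slow]=11 write a[7]=12, slow++,fast++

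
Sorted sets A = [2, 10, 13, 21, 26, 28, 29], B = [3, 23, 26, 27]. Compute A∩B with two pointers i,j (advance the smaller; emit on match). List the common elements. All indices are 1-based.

intersection = [26]

i=1 j=1: 2<3, i++
i=2 j=1: 10>3, j++
i=2 j=2: 10<23, i++
i=3 j=2: 13<23, i++
i=4 j=2: 21<23, i++
i=5 j=2: 26>23, j++
i=5 j=3: 26==26 emit, i++,j++
i=6 j=4: 28>27, j++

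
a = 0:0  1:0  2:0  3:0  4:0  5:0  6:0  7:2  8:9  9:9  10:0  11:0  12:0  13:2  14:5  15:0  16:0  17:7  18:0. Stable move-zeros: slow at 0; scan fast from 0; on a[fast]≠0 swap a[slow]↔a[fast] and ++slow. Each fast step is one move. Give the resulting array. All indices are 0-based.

slow=0 fast=0: a[fast]=0, fast++
slow=0 fast=1: a[fast]=0, fast++
slow=0 fast=2: a[fast]=0, fast++
slow=0 fast=3: a[fast]=0, fast++
slow=0 fast=4: a[fast]=0, fast++
slow=0 fast=5: a[fast]=0, fast++
slow=0 fast=6: a[fast]=0, fast++
slow=0 fast=7: a[fast]=2≠0 swap→a[0]=2, slow++,fast++
slow=1 fast=8: a[fast]=9≠0 swap→a[1]=9, slow++,fast++
slow=2 fast=9: a[fast]=9≠0 swap→a[2]=9, slow++,fast++
slow=3 fast=10: a[fast]=0, fast++
slow=3 fast=11: a[fast]=0, fast++
slow=3 fast=12: a[fast]=0, fast++
slow=3 fast=13: a[fast]=2≠0 swap→a[3]=2, slow++,fast++
slow=4 fast=14: a[fast]=5≠0 swap→a[4]=5, slow++,fast++
slow=5 fast=15: a[fast]=0, fast++
slow=5 fast=16: a[fast]=0, fast++
slow=5 fast=17: a[fast]=7≠0 swap→a[5]=7, slow++,fast++
slow=6 fast=18: a[fast]=0, fast++

[2, 9, 9, 2, 5, 7, 0, 0, 0, 0, 0, 0, 0, 0, 0, 0, 0, 0, 0]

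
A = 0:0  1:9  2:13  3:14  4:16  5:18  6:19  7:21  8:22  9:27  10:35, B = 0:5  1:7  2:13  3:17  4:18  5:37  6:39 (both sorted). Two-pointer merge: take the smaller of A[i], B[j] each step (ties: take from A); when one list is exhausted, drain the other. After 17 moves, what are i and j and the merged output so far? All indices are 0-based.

i=11, j=6, merged so far=[0, 5, 7, 9, 13, 13, 14, 16, 17, 18, 18, 19, 21, 22, 27, 35, 37]

[i=0,j=0] A[i]=0<=B[j]=5 take 0 → i++
[i=1,j=0] A[i]=9>B[j]=5 take 5 → j++
[i=1,j=1] A[i]=9>B[j]=7 take 7 → j++
[i=1,j=2] A[i]=9<=B[j]=13 take 9 → i++
[i=2,j=2] A[i]=13<=B[j]=13 take 13 → i++
[i=3,j=2] A[i]=14>B[j]=13 take 13 → j++
[i=3,j=3] A[i]=14<=B[j]=17 take 14 → i++
[i=4,j=3] A[i]=16<=B[j]=17 take 16 → i++
[i=5,j=3] A[i]=18>B[j]=17 take 17 → j++
[i=5,j=4] A[i]=18<=B[j]=18 take 18 → i++
[i=6,j=4] A[i]=19>B[j]=18 take 18 → j++
[i=6,j=5] A[i]=19<=B[j]=37 take 19 → i++
[i=7,j=5] A[i]=21<=B[j]=37 take 21 → i++
[i=8,j=5] A[i]=22<=B[j]=37 take 22 → i++
[i=9,j=5] A[i]=27<=B[j]=37 take 27 → i++
[i=10,j=5] A[i]=35<=B[j]=37 take 35 → i++
[i=11,j=5] A done, take B[j]=37 → j++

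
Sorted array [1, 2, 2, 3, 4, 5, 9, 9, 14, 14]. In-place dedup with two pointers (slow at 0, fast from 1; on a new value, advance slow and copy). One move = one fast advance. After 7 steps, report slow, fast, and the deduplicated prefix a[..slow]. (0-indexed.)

slow=5, fast=8, prefix=[1, 2, 3, 4, 5, 9]

slow=0 fast=1: a[fast]=2≠a[slow]=1 write a[1]=2, slow++,fast++
slow=1 fast=2: a[fast]=2=a[slow] dup, fast++
slow=1 fast=3: a[fast]=3≠a[slow]=2 write a[2]=3, slow++,fast++
slow=2 fast=4: a[fast]=4≠a[slow]=3 write a[3]=4, slow++,fast++
slow=3 fast=5: a[fast]=5≠a[slow]=4 write a[4]=5, slow++,fast++
slow=4 fast=6: a[fast]=9≠a[slow]=5 write a[5]=9, slow++,fast++
slow=5 fast=7: a[fast]=9=a[slow] dup, fast++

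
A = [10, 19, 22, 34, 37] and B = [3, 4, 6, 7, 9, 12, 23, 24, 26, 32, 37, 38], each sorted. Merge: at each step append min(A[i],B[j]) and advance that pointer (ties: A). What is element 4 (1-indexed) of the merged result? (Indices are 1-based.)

merged[4] = 7

i=1 j=1: A[i]=10>B[j]=3 take 3, j++
i=1 j=2: A[i]=10>B[j]=4 take 4, j++
i=1 j=3: A[i]=10>B[j]=6 take 6, j++
i=1 j=4: A[i]=10>B[j]=7 take 7, j++
i=1 j=5: A[i]=10>B[j]=9 take 9, j++
i=1 j=6: A[i]=10<=B[j]=12 take 10, i++
i=2 j=6: A[i]=19>B[j]=12 take 12, j++
i=2 j=7: A[i]=19<=B[j]=23 take 19, i++
i=3 j=7: A[i]=22<=B[j]=23 take 22, i++
i=4 j=7: A[i]=34>B[j]=23 take 23, j++
i=4 j=8: A[i]=34>B[j]=24 take 24, j++
i=4 j=9: A[i]=34>B[j]=26 take 26, j++
i=4 j=10: A[i]=34>B[j]=32 take 32, j++
i=4 j=11: A[i]=34<=B[j]=37 take 34, i++
i=5 j=11: A[i]=37<=B[j]=37 take 37, i++
i=6 j=11: A done, take B[j]=37, j++
i=6 j=12: A done, take B[j]=38, j++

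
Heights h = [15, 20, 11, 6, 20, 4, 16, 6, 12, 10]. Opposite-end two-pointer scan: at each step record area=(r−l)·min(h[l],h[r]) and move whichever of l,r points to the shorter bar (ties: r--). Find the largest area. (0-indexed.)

max area = 96

[0,9] min(15,10)*9=90 best=90 * → r--
[0,8] min(15,12)*8=96 best=96 * → r--
[0,7] min(15,6)*7=42 best=96 → r--
[0,6] min(15,16)*6=90 best=96 → l++
[1,6] min(20,16)*5=80 best=96 → r--
[1,5] min(20,4)*4=16 best=96 → r--
[1,4] min(20,20)*3=60 best=96 → r--
[1,3] min(20,6)*2=12 best=96 → r--
[1,2] min(20,11)*1=11 best=96 → r--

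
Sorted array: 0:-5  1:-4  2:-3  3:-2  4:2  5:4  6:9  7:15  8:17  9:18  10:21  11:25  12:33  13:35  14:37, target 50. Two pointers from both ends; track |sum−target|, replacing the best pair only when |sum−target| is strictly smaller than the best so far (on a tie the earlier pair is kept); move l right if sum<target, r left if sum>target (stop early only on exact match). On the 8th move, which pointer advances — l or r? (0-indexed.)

r

[0,14] -5+37=32 d=18 * → l++
[1,14] -4+37=33 d=17 * → l++
[2,14] -3+37=34 d=16 * → l++
[3,14] -2+37=35 d=15 * → l++
[4,14] 2+37=39 d=11 * → l++
[5,14] 4+37=41 d=9 * → l++
[6,14] 9+37=46 d=4 * → l++
[7,14] 15+37=52 d=2 * → r--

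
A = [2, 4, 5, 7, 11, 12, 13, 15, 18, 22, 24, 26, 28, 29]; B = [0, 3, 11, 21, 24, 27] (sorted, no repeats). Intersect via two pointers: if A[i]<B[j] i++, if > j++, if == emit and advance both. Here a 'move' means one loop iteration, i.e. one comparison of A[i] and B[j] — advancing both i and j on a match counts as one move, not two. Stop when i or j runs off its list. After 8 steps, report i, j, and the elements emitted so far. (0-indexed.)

[i=0,j=0] 2>0 → j++
[i=0,j=1] 2<3 → i++
[i=1,j=1] 4>3 → j++
[i=1,j=2] 4<11 → i++
[i=2,j=2] 5<11 → i++
[i=3,j=2] 7<11 → i++
[i=4,j=2] 11==11 emit → i++,j++
[i=5,j=3] 12<21 → i++

i=6, j=3, emitted=[11]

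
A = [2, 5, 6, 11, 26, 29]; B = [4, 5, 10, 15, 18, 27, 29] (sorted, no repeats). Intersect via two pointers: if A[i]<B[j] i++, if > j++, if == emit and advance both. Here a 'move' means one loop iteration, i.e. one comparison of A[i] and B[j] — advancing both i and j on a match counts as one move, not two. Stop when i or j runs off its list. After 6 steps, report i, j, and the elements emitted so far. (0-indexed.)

i=4, j=3, emitted=[5]

[i=0,j=0] 2<4 → i++
[i=1,j=0] 5>4 → j++
[i=1,j=1] 5==5 emit → i++,j++
[i=2,j=2] 6<10 → i++
[i=3,j=2] 11>10 → j++
[i=3,j=3] 11<15 → i++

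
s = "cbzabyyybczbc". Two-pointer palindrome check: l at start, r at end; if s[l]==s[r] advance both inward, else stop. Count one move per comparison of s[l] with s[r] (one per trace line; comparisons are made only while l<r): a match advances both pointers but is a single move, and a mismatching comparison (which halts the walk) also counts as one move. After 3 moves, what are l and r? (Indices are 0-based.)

l=3, r=9

[0,12] 'c'=='c' → l++,r--
[1,11] 'b'=='b' → l++,r--
[2,10] 'z'=='z' → l++,r--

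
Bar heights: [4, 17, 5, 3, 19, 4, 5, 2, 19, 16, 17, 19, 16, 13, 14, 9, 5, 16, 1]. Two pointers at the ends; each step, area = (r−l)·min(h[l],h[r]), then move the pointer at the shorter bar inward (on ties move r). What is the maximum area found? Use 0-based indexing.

max area = 256

[0,18] min(4,1)*18=18 best=18 * → r--
[0,17] min(4,16)*17=68 best=68 * → l++
[1,17] min(17,16)*16=256 best=256 * → r--
[1,16] min(17,5)*15=75 best=256 → r--
[1,15] min(17,9)*14=126 best=256 → r--
[1,14] min(17,14)*13=182 best=256 → r--
[1,13] min(17,13)*12=156 best=256 → r--
[1,12] min(17,16)*11=176 best=256 → r--
[1,11] min(17,19)*10=170 best=256 → l++
[2,11] min(5,19)*9=45 best=256 → l++
[3,11] min(3,19)*8=24 best=256 → l++
[4,11] min(19,19)*7=133 best=256 → r--
[4,10] min(19,17)*6=102 best=256 → r--
[4,9] min(19,16)*5=80 best=256 → r--
[4,8] min(19,19)*4=76 best=256 → r--
[4,7] min(19,2)*3=6 best=256 → r--
[4,6] min(19,5)*2=10 best=256 → r--
[4,5] min(19,4)*1=4 best=256 → r--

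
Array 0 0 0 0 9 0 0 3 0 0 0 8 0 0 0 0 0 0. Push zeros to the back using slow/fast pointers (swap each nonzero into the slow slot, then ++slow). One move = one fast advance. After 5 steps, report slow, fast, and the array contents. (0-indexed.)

slow=0 fast=0: a[fast]=0, fast++
slow=0 fast=1: a[fast]=0, fast++
slow=0 fast=2: a[fast]=0, fast++
slow=0 fast=3: a[fast]=0, fast++
slow=0 fast=4: a[fast]=9≠0 swap→a[0]=9, slow++,fast++

slow=1, fast=5, a=[9, 0, 0, 0, 0, 0, 0, 3, 0, 0, 0, 8, 0, 0, 0, 0, 0, 0]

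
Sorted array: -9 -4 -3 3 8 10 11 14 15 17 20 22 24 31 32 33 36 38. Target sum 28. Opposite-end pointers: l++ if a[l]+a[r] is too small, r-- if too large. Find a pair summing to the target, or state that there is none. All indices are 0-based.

(-4, 32)

[0,17] -9+38=29 >28 → r--
[0,16] -9+36=27 <28 → l++
[1,16] -4+36=32 >28 → r--
[1,15] -4+33=29 >28 → r--
[1,14] -4+32=28 → found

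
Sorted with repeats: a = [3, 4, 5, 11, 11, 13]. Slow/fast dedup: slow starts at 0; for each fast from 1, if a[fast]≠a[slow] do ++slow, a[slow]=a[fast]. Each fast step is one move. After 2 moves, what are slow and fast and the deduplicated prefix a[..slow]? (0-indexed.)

(s=0,f=1) a[fast]=4≠a[slow]=3 write a[1]=4 → slow++,fast++
(s=1,f=2) a[fast]=5≠a[slow]=4 write a[2]=5 → slow++,fast++

slow=2, fast=3, prefix=[3, 4, 5]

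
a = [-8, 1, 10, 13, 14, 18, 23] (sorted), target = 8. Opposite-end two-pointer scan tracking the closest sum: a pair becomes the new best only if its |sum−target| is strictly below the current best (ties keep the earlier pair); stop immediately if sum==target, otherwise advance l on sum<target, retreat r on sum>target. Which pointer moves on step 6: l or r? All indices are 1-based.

r

l=1 r=7: -8+23=15 d=7 *, r--
l=1 r=6: -8+18=10 d=2 *, r--
l=1 r=5: -8+14=6 d=2, l++
l=2 r=5: 1+14=15 d=7, r--
l=2 r=4: 1+13=14 d=6, r--
l=2 r=3: 1+10=11 d=3, r--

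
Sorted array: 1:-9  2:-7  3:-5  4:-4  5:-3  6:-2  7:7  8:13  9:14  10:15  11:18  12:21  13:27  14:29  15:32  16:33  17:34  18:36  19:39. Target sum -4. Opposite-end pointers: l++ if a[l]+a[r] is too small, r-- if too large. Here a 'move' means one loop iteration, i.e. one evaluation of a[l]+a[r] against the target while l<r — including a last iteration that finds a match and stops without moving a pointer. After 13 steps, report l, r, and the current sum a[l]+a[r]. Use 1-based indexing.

l=1, r=6, sum=-11

[1,19] -9+39=30 >-4 → r--
[1,18] -9+36=27 >-4 → r--
[1,17] -9+34=25 >-4 → r--
[1,16] -9+33=24 >-4 → r--
[1,15] -9+32=23 >-4 → r--
[1,14] -9+29=20 >-4 → r--
[1,13] -9+27=18 >-4 → r--
[1,12] -9+21=12 >-4 → r--
[1,11] -9+18=9 >-4 → r--
[1,10] -9+15=6 >-4 → r--
[1,9] -9+14=5 >-4 → r--
[1,8] -9+13=4 >-4 → r--
[1,7] -9+7=-2 >-4 → r--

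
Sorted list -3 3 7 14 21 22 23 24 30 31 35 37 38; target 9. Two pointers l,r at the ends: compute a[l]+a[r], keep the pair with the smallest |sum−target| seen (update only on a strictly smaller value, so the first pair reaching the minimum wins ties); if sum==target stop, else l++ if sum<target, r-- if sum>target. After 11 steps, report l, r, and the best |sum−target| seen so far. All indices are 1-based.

l=2, r=3, best |Δ|=2

l=1 r=13: -3+38=35 d=26 *, r--
l=1 r=12: -3+37=34 d=25 *, r--
l=1 r=11: -3+35=32 d=23 *, r--
l=1 r=10: -3+31=28 d=19 *, r--
l=1 r=9: -3+30=27 d=18 *, r--
l=1 r=8: -3+24=21 d=12 *, r--
l=1 r=7: -3+23=20 d=11 *, r--
l=1 r=6: -3+22=19 d=10 *, r--
l=1 r=5: -3+21=18 d=9 *, r--
l=1 r=4: -3+14=11 d=2 *, r--
l=1 r=3: -3+7=4 d=5, l++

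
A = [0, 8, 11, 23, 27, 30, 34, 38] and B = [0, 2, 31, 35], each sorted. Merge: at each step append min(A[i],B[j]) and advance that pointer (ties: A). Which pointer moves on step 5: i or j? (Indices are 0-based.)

i

i=0 j=0: A[i]=0<=B[j]=0 take 0, i++
i=1 j=0: A[i]=8>B[j]=0 take 0, j++
i=1 j=1: A[i]=8>B[j]=2 take 2, j++
i=1 j=2: A[i]=8<=B[j]=31 take 8, i++
i=2 j=2: A[i]=11<=B[j]=31 take 11, i++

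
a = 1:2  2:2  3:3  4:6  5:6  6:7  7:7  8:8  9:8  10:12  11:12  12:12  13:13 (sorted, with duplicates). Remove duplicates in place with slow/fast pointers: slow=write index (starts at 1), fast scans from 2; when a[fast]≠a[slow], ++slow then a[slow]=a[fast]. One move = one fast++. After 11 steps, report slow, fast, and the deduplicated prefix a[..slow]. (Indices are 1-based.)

slow=6, fast=13, prefix=[2, 3, 6, 7, 8, 12]

(s=1,f=2) a[fast]=2=a[slow] dup → fast++
(s=1,f=3) a[fast]=3≠a[slow]=2 write a[2]=3 → slow++,fast++
(s=2,f=4) a[fast]=6≠a[slow]=3 write a[3]=6 → slow++,fast++
(s=3,f=5) a[fast]=6=a[slow] dup → fast++
(s=3,f=6) a[fast]=7≠a[slow]=6 write a[4]=7 → slow++,fast++
(s=4,f=7) a[fast]=7=a[slow] dup → fast++
(s=4,f=8) a[fast]=8≠a[slow]=7 write a[5]=8 → slow++,fast++
(s=5,f=9) a[fast]=8=a[slow] dup → fast++
(s=5,f=10) a[fast]=12≠a[slow]=8 write a[6]=12 → slow++,fast++
(s=6,f=11) a[fast]=12=a[slow] dup → fast++
(s=6,f=12) a[fast]=12=a[slow] dup → fast++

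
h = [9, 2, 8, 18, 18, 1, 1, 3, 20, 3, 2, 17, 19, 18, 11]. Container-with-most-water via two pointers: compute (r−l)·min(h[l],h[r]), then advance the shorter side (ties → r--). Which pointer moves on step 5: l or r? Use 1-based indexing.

l=1 r=15: min(9,11)*14=126 best=126 *, l++
l=2 r=15: min(2,11)*13=26 best=126, l++
l=3 r=15: min(8,11)*12=96 best=126, l++
l=4 r=15: min(18,11)*11=121 best=126, r--
l=4 r=14: min(18,18)*10=180 best=180 *, r--

r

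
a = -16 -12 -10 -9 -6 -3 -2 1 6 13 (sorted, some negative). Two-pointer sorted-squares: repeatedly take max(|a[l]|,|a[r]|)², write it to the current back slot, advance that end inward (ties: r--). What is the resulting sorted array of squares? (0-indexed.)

[1, 4, 9, 36, 36, 81, 100, 144, 169, 256]

l=0 r=9: |-16|>|13| out[9]=256, l++
l=1 r=9: |-12|<=|13| out[8]=169, r--
l=1 r=8: |-12|>|6| out[7]=144, l++
l=2 r=8: |-10|>|6| out[6]=100, l++
l=3 r=8: |-9|>|6| out[5]=81, l++
l=4 r=8: |-6|<=|6| out[4]=36, r--
l=4 r=7: |-6|>|1| out[3]=36, l++
l=5 r=7: |-3|>|1| out[2]=9, l++
l=6 r=7: |-2|>|1| out[1]=4, l++
l=7 r=7: |1|<=|1| out[0]=1, r--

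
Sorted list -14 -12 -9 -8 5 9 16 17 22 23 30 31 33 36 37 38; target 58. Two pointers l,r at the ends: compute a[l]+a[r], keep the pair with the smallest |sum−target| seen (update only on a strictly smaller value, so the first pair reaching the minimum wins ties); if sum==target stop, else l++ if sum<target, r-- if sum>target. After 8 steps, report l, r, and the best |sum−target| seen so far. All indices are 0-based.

[0,15] -14+38=24 d=34 * → l++
[1,15] -12+38=26 d=32 * → l++
[2,15] -9+38=29 d=29 * → l++
[3,15] -8+38=30 d=28 * → l++
[4,15] 5+38=43 d=15 * → l++
[5,15] 9+38=47 d=11 * → l++
[6,15] 16+38=54 d=4 * → l++
[7,15] 17+38=55 d=3 * → l++

l=8, r=15, best |Δ|=3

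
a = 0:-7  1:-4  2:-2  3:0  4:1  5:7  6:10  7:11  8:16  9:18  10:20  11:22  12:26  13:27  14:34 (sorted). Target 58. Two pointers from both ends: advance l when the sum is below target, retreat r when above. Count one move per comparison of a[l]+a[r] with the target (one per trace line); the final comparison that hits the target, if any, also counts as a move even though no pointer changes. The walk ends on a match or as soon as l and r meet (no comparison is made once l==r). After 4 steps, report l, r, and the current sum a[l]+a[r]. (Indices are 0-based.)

[0,14] -7+34=27 <58 → l++
[1,14] -4+34=30 <58 → l++
[2,14] -2+34=32 <58 → l++
[3,14] 0+34=34 <58 → l++

l=4, r=14, sum=35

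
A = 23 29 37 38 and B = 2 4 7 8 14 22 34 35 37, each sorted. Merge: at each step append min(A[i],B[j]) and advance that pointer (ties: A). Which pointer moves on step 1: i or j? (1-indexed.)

j

i=1 j=1: A[i]=23>B[j]=2 take 2, j++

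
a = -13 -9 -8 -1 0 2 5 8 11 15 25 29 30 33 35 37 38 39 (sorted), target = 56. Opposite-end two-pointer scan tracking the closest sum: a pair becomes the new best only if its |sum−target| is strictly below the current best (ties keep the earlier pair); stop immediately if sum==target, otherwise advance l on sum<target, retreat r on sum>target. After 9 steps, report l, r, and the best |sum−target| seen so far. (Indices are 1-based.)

l=1 r=18: -13+39=26 d=30 *, l++
l=2 r=18: -9+39=30 d=26 *, l++
l=3 r=18: -8+39=31 d=25 *, l++
l=4 r=18: -1+39=38 d=18 *, l++
l=5 r=18: 0+39=39 d=17 *, l++
l=6 r=18: 2+39=41 d=15 *, l++
l=7 r=18: 5+39=44 d=12 *, l++
l=8 r=18: 8+39=47 d=9 *, l++
l=9 r=18: 11+39=50 d=6 *, l++

l=10, r=18, best |Δ|=6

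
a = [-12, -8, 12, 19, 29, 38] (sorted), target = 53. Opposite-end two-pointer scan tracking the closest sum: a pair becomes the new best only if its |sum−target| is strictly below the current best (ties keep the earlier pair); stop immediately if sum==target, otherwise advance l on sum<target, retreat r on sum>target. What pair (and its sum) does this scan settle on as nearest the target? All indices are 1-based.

[1,6] -12+38=26 d=27 * → l++
[2,6] -8+38=30 d=23 * → l++
[3,6] 12+38=50 d=3 * → l++
[4,6] 19+38=57 d=4 → r--
[4,5] 19+29=48 d=5 → l++

pair (12, 38) with sum 50 (|Δ|=3)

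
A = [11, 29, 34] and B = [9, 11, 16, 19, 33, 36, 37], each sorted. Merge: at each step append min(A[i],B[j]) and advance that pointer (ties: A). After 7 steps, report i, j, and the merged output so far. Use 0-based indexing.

i=0 j=0: A[i]=11>B[j]=9 take 9, j++
i=0 j=1: A[i]=11<=B[j]=11 take 11, i++
i=1 j=1: A[i]=29>B[j]=11 take 11, j++
i=1 j=2: A[i]=29>B[j]=16 take 16, j++
i=1 j=3: A[i]=29>B[j]=19 take 19, j++
i=1 j=4: A[i]=29<=B[j]=33 take 29, i++
i=2 j=4: A[i]=34>B[j]=33 take 33, j++

i=2, j=5, merged so far=[9, 11, 11, 16, 19, 29, 33]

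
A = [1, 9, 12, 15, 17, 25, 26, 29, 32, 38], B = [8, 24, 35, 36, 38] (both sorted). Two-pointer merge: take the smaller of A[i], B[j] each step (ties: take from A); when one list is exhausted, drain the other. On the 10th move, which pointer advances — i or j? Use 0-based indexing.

i=0 j=0: A[i]=1<=B[j]=8 take 1, i++
i=1 j=0: A[i]=9>B[j]=8 take 8, j++
i=1 j=1: A[i]=9<=B[j]=24 take 9, i++
i=2 j=1: A[i]=12<=B[j]=24 take 12, i++
i=3 j=1: A[i]=15<=B[j]=24 take 15, i++
i=4 j=1: A[i]=17<=B[j]=24 take 17, i++
i=5 j=1: A[i]=25>B[j]=24 take 24, j++
i=5 j=2: A[i]=25<=B[j]=35 take 25, i++
i=6 j=2: A[i]=26<=B[j]=35 take 26, i++
i=7 j=2: A[i]=29<=B[j]=35 take 29, i++

i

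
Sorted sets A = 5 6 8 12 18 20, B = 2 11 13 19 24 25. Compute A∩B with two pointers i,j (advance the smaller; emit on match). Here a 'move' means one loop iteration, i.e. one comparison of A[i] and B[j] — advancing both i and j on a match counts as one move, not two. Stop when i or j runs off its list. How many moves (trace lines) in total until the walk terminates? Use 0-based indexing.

10 moves

i=0 j=0: 5>2, j++
i=0 j=1: 5<11, i++
i=1 j=1: 6<11, i++
i=2 j=1: 8<11, i++
i=3 j=1: 12>11, j++
i=3 j=2: 12<13, i++
i=4 j=2: 18>13, j++
i=4 j=3: 18<19, i++
i=5 j=3: 20>19, j++
i=5 j=4: 20<24, i++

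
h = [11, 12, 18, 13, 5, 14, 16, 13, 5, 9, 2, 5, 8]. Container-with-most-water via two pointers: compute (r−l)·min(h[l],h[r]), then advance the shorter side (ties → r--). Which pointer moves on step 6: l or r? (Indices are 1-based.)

l

[1,13] min(11,8)*12=96 best=96 * → r--
[1,12] min(11,5)*11=55 best=96 → r--
[1,11] min(11,2)*10=20 best=96 → r--
[1,10] min(11,9)*9=81 best=96 → r--
[1,9] min(11,5)*8=40 best=96 → r--
[1,8] min(11,13)*7=77 best=96 → l++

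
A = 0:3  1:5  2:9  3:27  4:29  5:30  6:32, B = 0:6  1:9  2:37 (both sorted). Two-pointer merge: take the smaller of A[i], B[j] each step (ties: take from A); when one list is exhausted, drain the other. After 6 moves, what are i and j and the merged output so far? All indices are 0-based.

[i=0,j=0] A[i]=3<=B[j]=6 take 3 → i++
[i=1,j=0] A[i]=5<=B[j]=6 take 5 → i++
[i=2,j=0] A[i]=9>B[j]=6 take 6 → j++
[i=2,j=1] A[i]=9<=B[j]=9 take 9 → i++
[i=3,j=1] A[i]=27>B[j]=9 take 9 → j++
[i=3,j=2] A[i]=27<=B[j]=37 take 27 → i++

i=4, j=2, merged so far=[3, 5, 6, 9, 9, 27]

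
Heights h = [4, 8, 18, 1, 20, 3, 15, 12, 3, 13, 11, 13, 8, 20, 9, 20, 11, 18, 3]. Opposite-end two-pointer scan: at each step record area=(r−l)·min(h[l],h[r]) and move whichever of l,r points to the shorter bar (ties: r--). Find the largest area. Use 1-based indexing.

[1,19] min(4,3)*18=54 best=54 * → r--
[1,18] min(4,18)*17=68 best=68 * → l++
[2,18] min(8,18)*16=128 best=128 * → l++
[3,18] min(18,18)*15=270 best=270 * → r--
[3,17] min(18,11)*14=154 best=270 → r--
[3,16] min(18,20)*13=234 best=270 → l++
[4,16] min(1,20)*12=12 best=270 → l++
[5,16] min(20,20)*11=220 best=270 → r--
[5,15] min(20,9)*10=90 best=270 → r--
[5,14] min(20,20)*9=180 best=270 → r--
[5,13] min(20,8)*8=64 best=270 → r--
[5,12] min(20,13)*7=91 best=270 → r--
[5,11] min(20,11)*6=66 best=270 → r--
[5,10] min(20,13)*5=65 best=270 → r--
[5,9] min(20,3)*4=12 best=270 → r--
[5,8] min(20,12)*3=36 best=270 → r--
[5,7] min(20,15)*2=30 best=270 → r--
[5,6] min(20,3)*1=3 best=270 → r--

max area = 270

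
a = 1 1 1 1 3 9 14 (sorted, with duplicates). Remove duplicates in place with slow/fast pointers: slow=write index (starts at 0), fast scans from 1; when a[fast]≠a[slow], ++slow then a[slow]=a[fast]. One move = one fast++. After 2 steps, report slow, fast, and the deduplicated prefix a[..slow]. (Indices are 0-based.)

(s=0,f=1) a[fast]=1=a[slow] dup → fast++
(s=0,f=2) a[fast]=1=a[slow] dup → fast++

slow=0, fast=3, prefix=[1]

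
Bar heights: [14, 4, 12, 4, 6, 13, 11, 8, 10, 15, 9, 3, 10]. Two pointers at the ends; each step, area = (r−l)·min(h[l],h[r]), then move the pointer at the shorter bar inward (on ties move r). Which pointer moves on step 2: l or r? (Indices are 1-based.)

l=1 r=13: min(14,10)*12=120 best=120 *, r--
l=1 r=12: min(14,3)*11=33 best=120, r--

r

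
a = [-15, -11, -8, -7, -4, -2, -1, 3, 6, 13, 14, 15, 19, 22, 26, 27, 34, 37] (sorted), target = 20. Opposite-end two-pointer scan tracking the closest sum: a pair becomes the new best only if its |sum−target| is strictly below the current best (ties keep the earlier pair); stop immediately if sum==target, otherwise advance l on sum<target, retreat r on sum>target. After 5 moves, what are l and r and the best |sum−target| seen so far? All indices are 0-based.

l=3, r=15, best |Δ|=1

l=0 r=17: -15+37=22 d=2 *, r--
l=0 r=16: -15+34=19 d=1 *, l++
l=1 r=16: -11+34=23 d=3, r--
l=1 r=15: -11+27=16 d=4, l++
l=2 r=15: -8+27=19 d=1, l++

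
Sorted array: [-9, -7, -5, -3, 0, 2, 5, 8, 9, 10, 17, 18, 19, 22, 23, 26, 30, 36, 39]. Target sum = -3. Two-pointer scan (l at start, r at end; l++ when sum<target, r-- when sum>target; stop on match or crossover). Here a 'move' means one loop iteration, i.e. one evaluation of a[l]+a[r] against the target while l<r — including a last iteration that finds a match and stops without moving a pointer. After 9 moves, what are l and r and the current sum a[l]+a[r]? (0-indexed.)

l=0, r=9, sum=1

l=0 r=18: -9+39=30 >-3, r--
l=0 r=17: -9+36=27 >-3, r--
l=0 r=16: -9+30=21 >-3, r--
l=0 r=15: -9+26=17 >-3, r--
l=0 r=14: -9+23=14 >-3, r--
l=0 r=13: -9+22=13 >-3, r--
l=0 r=12: -9+19=10 >-3, r--
l=0 r=11: -9+18=9 >-3, r--
l=0 r=10: -9+17=8 >-3, r--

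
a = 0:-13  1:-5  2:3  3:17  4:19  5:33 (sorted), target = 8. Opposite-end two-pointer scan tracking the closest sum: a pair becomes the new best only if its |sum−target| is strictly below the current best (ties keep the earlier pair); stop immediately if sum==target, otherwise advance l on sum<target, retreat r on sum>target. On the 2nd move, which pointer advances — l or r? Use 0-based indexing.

l

[0,5] -13+33=20 d=12 * → r--
[0,4] -13+19=6 d=2 * → l++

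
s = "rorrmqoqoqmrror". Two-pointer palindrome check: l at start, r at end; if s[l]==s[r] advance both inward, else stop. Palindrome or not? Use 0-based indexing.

palindrome

[0,14] 'r'=='r' → l++,r--
[1,13] 'o'=='o' → l++,r--
[2,12] 'r'=='r' → l++,r--
[3,11] 'r'=='r' → l++,r--
[4,10] 'm'=='m' → l++,r--
[5,9] 'q'=='q' → l++,r--
[6,8] 'o'=='o' → l++,r--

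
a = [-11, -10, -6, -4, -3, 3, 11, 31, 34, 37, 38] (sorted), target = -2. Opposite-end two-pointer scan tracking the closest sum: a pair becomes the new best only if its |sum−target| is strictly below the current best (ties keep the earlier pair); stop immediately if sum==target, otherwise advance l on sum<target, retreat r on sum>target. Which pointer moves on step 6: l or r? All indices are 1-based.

l

[1,11] -11+38=27 d=29 * → r--
[1,10] -11+37=26 d=28 * → r--
[1,9] -11+34=23 d=25 * → r--
[1,8] -11+31=20 d=22 * → r--
[1,7] -11+11=0 d=2 * → r--
[1,6] -11+3=-8 d=6 → l++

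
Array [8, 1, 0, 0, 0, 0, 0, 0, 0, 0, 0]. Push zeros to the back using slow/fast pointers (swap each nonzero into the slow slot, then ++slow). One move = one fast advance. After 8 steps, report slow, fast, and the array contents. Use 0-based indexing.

slow=2, fast=8, a=[8, 1, 0, 0, 0, 0, 0, 0, 0, 0, 0]

(s=0,f=0) a[fast]=8≠0 swap→a[0]=8 → slow++,fast++
(s=1,f=1) a[fast]=1≠0 swap→a[1]=1 → slow++,fast++
(s=2,f=2) a[fast]=0 → fast++
(s=2,f=3) a[fast]=0 → fast++
(s=2,f=4) a[fast]=0 → fast++
(s=2,f=5) a[fast]=0 → fast++
(s=2,f=6) a[fast]=0 → fast++
(s=2,f=7) a[fast]=0 → fast++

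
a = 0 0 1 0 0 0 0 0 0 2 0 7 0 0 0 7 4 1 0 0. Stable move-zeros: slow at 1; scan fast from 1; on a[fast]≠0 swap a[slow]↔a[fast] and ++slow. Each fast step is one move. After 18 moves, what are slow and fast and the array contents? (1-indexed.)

slow=7, fast=19, a=[1, 2, 7, 7, 4, 1, 0, 0, 0, 0, 0, 0, 0, 0, 0, 0, 0, 0, 0, 0]

(s=1,f=1) a[fast]=0 → fast++
(s=1,f=2) a[fast]=0 → fast++
(s=1,f=3) a[fast]=1≠0 swap→a[1]=1 → slow++,fast++
(s=2,f=4) a[fast]=0 → fast++
(s=2,f=5) a[fast]=0 → fast++
(s=2,f=6) a[fast]=0 → fast++
(s=2,f=7) a[fast]=0 → fast++
(s=2,f=8) a[fast]=0 → fast++
(s=2,f=9) a[fast]=0 → fast++
(s=2,f=10) a[fast]=2≠0 swap→a[2]=2 → slow++,fast++
(s=3,f=11) a[fast]=0 → fast++
(s=3,f=12) a[fast]=7≠0 swap→a[3]=7 → slow++,fast++
(s=4,f=13) a[fast]=0 → fast++
(s=4,f=14) a[fast]=0 → fast++
(s=4,f=15) a[fast]=0 → fast++
(s=4,f=16) a[fast]=7≠0 swap→a[4]=7 → slow++,fast++
(s=5,f=17) a[fast]=4≠0 swap→a[5]=4 → slow++,fast++
(s=6,f=18) a[fast]=1≠0 swap→a[6]=1 → slow++,fast++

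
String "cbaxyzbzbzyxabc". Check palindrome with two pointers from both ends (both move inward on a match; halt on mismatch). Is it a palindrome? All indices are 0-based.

palindrome

l=0 r=14: 'c'=='c', l++,r--
l=1 r=13: 'b'=='b', l++,r--
l=2 r=12: 'a'=='a', l++,r--
l=3 r=11: 'x'=='x', l++,r--
l=4 r=10: 'y'=='y', l++,r--
l=5 r=9: 'z'=='z', l++,r--
l=6 r=8: 'b'=='b', l++,r--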